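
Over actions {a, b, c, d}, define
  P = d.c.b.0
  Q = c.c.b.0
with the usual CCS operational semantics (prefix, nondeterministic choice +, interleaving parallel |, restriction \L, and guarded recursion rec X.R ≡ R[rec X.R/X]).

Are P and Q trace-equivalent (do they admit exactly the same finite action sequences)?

trace-distinct — witness ⟨d⟩

LTS(P): 4 reachable states
  p0 = d.c.b.0 :: —d→ p1
  p1 = c.b.0 :: —c→ p2
  p2 = b.0 :: —b→ p3
  p3 = 0 :: deadlocked
LTS(Q): 4 reachable states
  q0 = c.c.b.0 :: —c→ q1
  q1 = c.b.0 :: —c→ q2
  q2 = b.0 :: —b→ q3
  q3 = 0 :: deadlocked
Executing d from P (initial set {p0}):
  [1] d ⇒ {p1}
  P completes σ.
Executing d from Q (initial set {q0}):
  [1] d ⇒ no successor for Q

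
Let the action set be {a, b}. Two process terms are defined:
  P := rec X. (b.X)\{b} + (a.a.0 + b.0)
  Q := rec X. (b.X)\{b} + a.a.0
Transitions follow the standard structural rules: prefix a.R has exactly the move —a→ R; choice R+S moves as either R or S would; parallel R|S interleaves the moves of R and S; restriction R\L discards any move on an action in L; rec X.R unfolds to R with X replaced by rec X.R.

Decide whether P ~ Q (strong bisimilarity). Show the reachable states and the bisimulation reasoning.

LTS(P): 3 reachable states
  u0 = rec X. (b.X)\{b} + (a.a.0 + b.0) has moves ··a··> u1, ··b··> u2
  u1 = a.0 has moves ··a··> u2
  u2 = 0 has moves ∅
LTS(Q): 3 reachable states
  v0 = rec X. (b.X)\{b} + a.a.0 has moves ··a··> v1
  v1 = a.0 has moves ··a··> v2
  v2 = 0 has moves ∅
Partition-refinement fixed point:
  B0 = {u0}
  B1 = {u2, v2}
  B2 = {u1, v1}
  B3 = {v0}
u0 ∈ B0, v0 ∈ B3 → different blocks

NO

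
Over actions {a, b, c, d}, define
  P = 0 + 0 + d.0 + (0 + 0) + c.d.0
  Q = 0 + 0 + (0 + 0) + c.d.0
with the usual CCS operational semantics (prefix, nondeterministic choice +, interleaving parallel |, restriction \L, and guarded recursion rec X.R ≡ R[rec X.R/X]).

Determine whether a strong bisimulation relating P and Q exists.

NO

P's transition system — 3 states:
  s0 = 0 + 0 + d.0 + (0 + 0) + c.d.0 :: ··c··> s1, ··d··> s2
  s1 = d.0 :: ··d··> s2
  s2 = 0 :: stopped
Q's transition system — 3 states:
  t0 = 0 + 0 + (0 + 0) + c.d.0 :: ··c··> t1
  t1 = d.0 :: ··d··> t2
  t2 = 0 :: stopped
Partition-refinement fixed point:
  B0 = {s0}
  B1 = {s2, t2}
  B2 = {s1, t1}
  B3 = {t0}
s0 ∈ B0, t0 ∈ B3 → different blocks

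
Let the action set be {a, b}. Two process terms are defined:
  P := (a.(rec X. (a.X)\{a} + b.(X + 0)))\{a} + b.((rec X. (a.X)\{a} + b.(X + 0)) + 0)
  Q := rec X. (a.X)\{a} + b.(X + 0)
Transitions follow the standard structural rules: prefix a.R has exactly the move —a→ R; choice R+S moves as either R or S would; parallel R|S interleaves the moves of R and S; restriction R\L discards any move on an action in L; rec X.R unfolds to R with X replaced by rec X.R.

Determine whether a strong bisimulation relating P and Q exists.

P ~ Q

Reachable graph of P (2 states):
  s0 = (a.(rec X. (a.X)\{a} + b.(X + 0)))\{a} + b.((rec X. (a.X)\{a} + b.(X + 0)) + 0) → =b=> s1
  s1 = (rec X. (a.X)\{a} + b.(X + 0)) + 0 → =b=> s1
Reachable graph of Q (2 states):
  t0 = rec X. (a.X)\{a} + b.(X + 0) → =b=> t1
  t1 = (rec X. (a.X)\{a} + b.(X + 0)) + 0 → =b=> t1
Coarsest stable partition (strong bisimilarity classes):
  B0 = {s0, s1, t0, t1}
s0 ∈ B0, t0 ∈ B0 → same block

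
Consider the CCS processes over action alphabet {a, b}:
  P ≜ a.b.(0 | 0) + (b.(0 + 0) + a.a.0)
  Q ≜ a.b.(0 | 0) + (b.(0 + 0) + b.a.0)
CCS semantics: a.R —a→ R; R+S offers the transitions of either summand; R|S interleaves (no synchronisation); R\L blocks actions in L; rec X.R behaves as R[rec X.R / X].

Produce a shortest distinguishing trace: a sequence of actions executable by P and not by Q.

Reachable graph of P (6 states):
  m0 = a.b.(0 | 0) + (b.(0 + 0) + a.a.0) → —a→ m1, —a→ m2, —b→ m3
  m1 = a.0 → —a→ m4
  m2 = b.(0 | 0) → —b→ m5
  m3 = 0 + 0 → ·
  m4 = 0 → ·
  m5 = 0 | 0 → ·
Reachable graph of Q (6 states):
  n0 = a.b.(0 | 0) + (b.(0 + 0) + b.a.0) → —a→ n1, —b→ n2, —b→ n3
  n1 = b.(0 | 0) → —b→ n4
  n2 = 0 + 0 → ·
  n3 = a.0 → —a→ n5
  n4 = 0 | 0 → ·
  n5 = 0 → ·
Executing aa from P (initial set {m0}):
  after a @ step 1: {m1, m2}
  after a @ step 2: {m4}
  P completes σ.
Executing aa from Q (initial set {n0}):
  after a @ step 1: {n1}
  after a @ step 2: ∅ (Q stuck)

aa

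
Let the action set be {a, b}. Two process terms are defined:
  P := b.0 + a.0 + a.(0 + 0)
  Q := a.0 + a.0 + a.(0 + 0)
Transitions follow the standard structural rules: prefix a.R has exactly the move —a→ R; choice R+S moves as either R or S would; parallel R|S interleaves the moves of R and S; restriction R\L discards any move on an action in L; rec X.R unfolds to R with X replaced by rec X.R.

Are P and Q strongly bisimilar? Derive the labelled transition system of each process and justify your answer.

LTS(P): 3 reachable states
  m0 = b.0 + a.0 + a.(0 + 0) → =a=> m1, =a=> m2, =b=> m1
  m1 = 0 → (no moves)
  m2 = 0 + 0 → (no moves)
LTS(Q): 3 reachable states
  n0 = a.0 + a.0 + a.(0 + 0) → =a=> n1, =a=> n2
  n1 = 0 → (no moves)
  n2 = 0 + 0 → (no moves)
Partition-refinement fixed point:
  B0 = {m0}
  B1 = {m1, m2, n1, n2}
  B2 = {n0}
m0 ∈ B0, n0 ∈ B2 → different blocks

P ≁ Q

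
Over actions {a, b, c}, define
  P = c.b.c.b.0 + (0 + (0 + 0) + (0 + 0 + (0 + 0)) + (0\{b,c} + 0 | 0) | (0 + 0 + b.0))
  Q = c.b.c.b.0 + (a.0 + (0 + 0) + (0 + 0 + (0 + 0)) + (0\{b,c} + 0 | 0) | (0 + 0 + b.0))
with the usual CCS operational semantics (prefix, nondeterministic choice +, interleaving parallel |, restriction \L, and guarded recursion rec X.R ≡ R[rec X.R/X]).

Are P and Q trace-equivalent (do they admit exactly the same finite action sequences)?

LTS(P): 6 reachable states
  s0 = c.b.c.b.0 + (0 + (0 + 0) + (0 + 0 + (0 + 0)) + (0\{b,c} + 0 | 0) | (0 + 0 + b.0)) → ··b··> s1, ··c··> s2
  s1 = (0\{b,c} + 0 | 0) | 0 → (no moves)
  s2 = b.c.b.0 → ··b··> s3
  s3 = c.b.0 → ··c··> s4
  s4 = b.0 → ··b··> s5
  s5 = 0 → (no moves)
LTS(Q): 6 reachable states
  t0 = c.b.c.b.0 + (a.0 + (0 + 0) + (0 + 0 + (0 + 0)) + (0\{b,c} + 0 | 0) | (0 + 0 + b.0)) → ··a··> t1, ··b··> t2, ··c··> t3
  t1 = 0 → (no moves)
  t2 = (0\{b,c} + 0 | 0) | 0 → (no moves)
  t3 = b.c.b.0 → ··b··> t4
  t4 = c.b.0 → ··c··> t5
  t5 = b.0 → ··b··> t1
Trace ⟨a⟩ through Q, begin at {t0}:
  after a @ step 1: {t1}
  ✓ Q
Trace ⟨a⟩ through P, begin at {s0}:
  after a @ step 1: ∅  — P cannot continue

traces(P) ≠ traces(Q) — witness ⟨a⟩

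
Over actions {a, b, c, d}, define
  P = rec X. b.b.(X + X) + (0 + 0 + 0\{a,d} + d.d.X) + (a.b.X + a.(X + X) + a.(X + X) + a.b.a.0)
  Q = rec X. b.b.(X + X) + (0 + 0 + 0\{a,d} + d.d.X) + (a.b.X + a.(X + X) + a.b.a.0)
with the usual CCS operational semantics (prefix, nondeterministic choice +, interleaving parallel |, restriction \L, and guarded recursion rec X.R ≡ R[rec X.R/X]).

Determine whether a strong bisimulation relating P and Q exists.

LTS(P): 8 reachable states
  u0 = rec X. b.b.(X + X) + (0 + 0 + 0\{a,d} + d.d.X) + (a.b.X + a.(X + X) + a.(X + X) + a.b.a.0) | =a=> u1, =a=> u2, =a=> u3, =b=> u4, =d=> u5
  u1 = (rec X. b.b.(X + X) + (0 + 0 + 0\{a,d} + d.d.X) + (a.b.X + a.(X + X) + a.(X + X) + a.b.a.0)) + (rec X. b.b.(X + X) + (0 + 0 + 0\{a,d} + d.d.X) + (a.b.X + a.(X + X) + a.(X + X) + a.b.a.0)) | =a=> u1, =a=> u2, =a=> u3, =b=> u4, =d=> u5
  u2 = b.(rec X. b.b.(X + X) + (0 + 0 + 0\{a,d} + d.d.X) + (a.b.X + a.(X + X) + a.(X + X) + a.b.a.0)) | =b=> u0
  u3 = b.a.0 | =b=> u6
  u4 = b.((rec X. b.b.(X + X) + (0 + 0 + 0\{a,d} + d.d.X) + (a.b.X + a.(X + X) + a.(X + X) + a.b.a.0)) + (rec X. b.b.(X + X) + (0 + 0 + 0\{a,d} + d.d.X) + (a.b.X + a.(X + X) + a.(X + X) + a.b.a.0))) | =b=> u1
  u5 = d.(rec X. b.b.(X + X) + (0 + 0 + 0\{a,d} + d.d.X) + (a.b.X + a.(X + X) + a.(X + X) + a.b.a.0)) | =d=> u0
  u6 = a.0 | =a=> u7
  u7 = 0 | (no moves)
LTS(Q): 8 reachable states
  v0 = rec X. b.b.(X + X) + (0 + 0 + 0\{a,d} + d.d.X) + (a.b.X + a.(X + X) + a.b.a.0) | =a=> v1, =a=> v2, =a=> v3, =b=> v4, =d=> v5
  v1 = (rec X. b.b.(X + X) + (0 + 0 + 0\{a,d} + d.d.X) + (a.b.X + a.(X + X) + a.b.a.0)) + (rec X. b.b.(X + X) + (0 + 0 + 0\{a,d} + d.d.X) + (a.b.X + a.(X + X) + a.b.a.0)) | =a=> v1, =a=> v2, =a=> v3, =b=> v4, =d=> v5
  v2 = b.(rec X. b.b.(X + X) + (0 + 0 + 0\{a,d} + d.d.X) + (a.b.X + a.(X + X) + a.b.a.0)) | =b=> v0
  v3 = b.a.0 | =b=> v6
  v4 = b.((rec X. b.b.(X + X) + (0 + 0 + 0\{a,d} + d.d.X) + (a.b.X + a.(X + X) + a.b.a.0)) + (rec X. b.b.(X + X) + (0 + 0 + 0\{a,d} + d.d.X) + (a.b.X + a.(X + X) + a.b.a.0))) | =b=> v1
  v5 = d.(rec X. b.b.(X + X) + (0 + 0 + 0\{a,d} + d.d.X) + (a.b.X + a.(X + X) + a.b.a.0)) | =d=> v0
  v6 = a.0 | =a=> v7
  v7 = 0 | (no moves)
Coarsest stable partition (strong bisimilarity classes):
  B0 = {u0, u1, v0, v1}
  B1 = {u5, v5}
  B2 = {u3, v3}
  B3 = {u6, v6}
  B4 = {u7, v7}
  B5 = {u2, u4, v2, v4}
u0 ∈ B0, v0 ∈ B0 → same block

P ~ Q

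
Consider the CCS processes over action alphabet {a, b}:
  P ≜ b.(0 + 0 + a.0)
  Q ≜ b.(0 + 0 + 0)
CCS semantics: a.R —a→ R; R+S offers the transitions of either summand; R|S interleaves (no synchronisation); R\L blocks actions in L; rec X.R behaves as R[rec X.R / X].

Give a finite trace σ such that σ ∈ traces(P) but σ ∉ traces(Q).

ba

P's transition system — 3 states:
  p0 = b.(0 + 0 + a.0) ⊢ -b-> p1
  p1 = 0 + 0 + a.0 ⊢ -a-> p2
  p2 = 0 ⊢ deadlocked
Q's transition system — 2 states:
  q0 = b.(0 + 0 + 0) ⊢ -b-> q1
  q1 = 0 + 0 + 0 ⊢ deadlocked
Run σ = ⟨ba⟩ on P: start {p0}
  after b @ step 1: {p1}
  after a @ step 2: {p2}
  — P admits the full trace.
Run σ = ⟨ba⟩ on Q: start {q0}
  after b @ step 1: {q1}
  after a @ step 2: ∅  — Q cannot continue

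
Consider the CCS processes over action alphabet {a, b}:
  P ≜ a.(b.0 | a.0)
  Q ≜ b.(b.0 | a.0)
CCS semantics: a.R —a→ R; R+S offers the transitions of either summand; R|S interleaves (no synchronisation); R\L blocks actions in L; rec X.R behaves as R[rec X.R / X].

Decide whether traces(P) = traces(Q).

NO — witness ⟨a⟩

LTS(P): 5 reachable states
  u0 = a.(b.0 | a.0) ⊢ ··a··> u1
  u1 = b.0 | a.0 ⊢ ··a··> u2, ··b··> u3
  u2 = b.0 | 0 ⊢ ··b··> u4
  u3 = 0 | a.0 ⊢ ··a··> u4
  u4 = 0 | 0 ⊢ ·
LTS(Q): 5 reachable states
  v0 = b.(b.0 | a.0) ⊢ ··b··> v1
  v1 = b.0 | a.0 ⊢ ··a··> v2, ··b··> v3
  v2 = b.0 | 0 ⊢ ··b··> v4
  v3 = 0 | a.0 ⊢ ··a··> v4
  v4 = 0 | 0 ⊢ ·
Run σ = ⟨a⟩ on P: start {u0}
  step 1 (a): {u1}
  — P admits the full trace.
Run σ = ⟨a⟩ on Q: start {v0}
  step 1 (a): ∅ (Q stuck)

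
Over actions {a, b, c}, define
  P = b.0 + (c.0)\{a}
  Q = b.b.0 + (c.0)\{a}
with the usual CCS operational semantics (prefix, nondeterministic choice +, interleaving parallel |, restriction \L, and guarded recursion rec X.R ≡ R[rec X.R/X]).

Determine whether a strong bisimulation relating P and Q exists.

NO

LTS(P): 3 reachable states
  s0 = b.0 + (c.0)\{a} :: ··b··> s1, ··c··> s2
  s1 = 0 :: (no moves)
  s2 = 0\{a} :: (no moves)
LTS(Q): 4 reachable states
  t0 = b.b.0 + (c.0)\{a} :: ··b··> t1, ··c··> t2
  t1 = b.0 :: ··b··> t3
  t2 = 0\{a} :: (no moves)
  t3 = 0 :: (no moves)
Partition-refinement fixed point:
  B0 = {s0}
  B1 = {s1, s2, t2, t3}
  B2 = {t0}
  B3 = {t1}
s0 ∈ B0, t0 ∈ B2 → different blocks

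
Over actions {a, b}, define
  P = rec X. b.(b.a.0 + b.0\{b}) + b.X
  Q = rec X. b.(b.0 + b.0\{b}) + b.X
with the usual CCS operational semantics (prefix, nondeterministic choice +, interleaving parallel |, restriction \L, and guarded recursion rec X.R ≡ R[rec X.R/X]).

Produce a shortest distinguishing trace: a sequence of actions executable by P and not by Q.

bba

P's transition system — 5 states:
  m0 = rec X. b.(b.a.0 + b.0\{b}) + b.X has moves --b--▸ m0, --b--▸ m1
  m1 = b.a.0 + b.0\{b} has moves --b--▸ m2, --b--▸ m3
  m2 = 0\{b} has moves (no moves)
  m3 = a.0 has moves --a--▸ m4
  m4 = 0 has moves (no moves)
Q's transition system — 4 states:
  n0 = rec X. b.(b.0 + b.0\{b}) + b.X has moves --b--▸ n0, --b--▸ n1
  n1 = b.0 + b.0\{b} has moves --b--▸ n2, --b--▸ n3
  n2 = 0 has moves (no moves)
  n3 = 0\{b} has moves (no moves)
Run σ = ⟨bba⟩ on P: start {m0}
  step 1 (b): {m0, m1}
  step 2 (b): {m0, m1, m2, m3}
  step 3 (a): {m4}
  P completes σ.
Run σ = ⟨bba⟩ on Q: start {n0}
  step 1 (b): {n0, n1}
  step 2 (b): {n0, n1, n2, n3}
  step 3 (a): ∅ (Q stuck)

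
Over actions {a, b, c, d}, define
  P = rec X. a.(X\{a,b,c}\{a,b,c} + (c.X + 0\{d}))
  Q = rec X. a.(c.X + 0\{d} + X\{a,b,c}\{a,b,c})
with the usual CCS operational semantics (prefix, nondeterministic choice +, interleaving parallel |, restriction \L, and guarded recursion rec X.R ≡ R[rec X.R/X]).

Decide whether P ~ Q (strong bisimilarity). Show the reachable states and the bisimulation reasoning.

YES

P's transition system — 2 states:
  s0 = rec X. a.(X\{a,b,c}\{a,b,c} + (c.X + 0\{d})) :: --a--▸ s1
  s1 = (rec X. a.(X\{a,b,c}\{a,b,c} + (c.X + 0\{d})))\{a,b,c}\{a,b,c} + (c.(rec X. a.(X\{a,b,c}\{a,b,c} + (c.X + 0\{d}))) + 0\{d}) :: --c--▸ s0
Q's transition system — 2 states:
  t0 = rec X. a.(c.X + 0\{d} + X\{a,b,c}\{a,b,c}) :: --a--▸ t1
  t1 = c.(rec X. a.(c.X + 0\{d} + X\{a,b,c}\{a,b,c})) + 0\{d} + (rec X. a.(c.X + 0\{d} + X\{a,b,c}\{a,b,c}))\{a,b,c}\{a,b,c} :: --c--▸ t0
Bisimilarity quotient blocks:
  B0 = {s0, t0}
  B1 = {s1, t1}
s0 ∈ B0, t0 ∈ B0 → same block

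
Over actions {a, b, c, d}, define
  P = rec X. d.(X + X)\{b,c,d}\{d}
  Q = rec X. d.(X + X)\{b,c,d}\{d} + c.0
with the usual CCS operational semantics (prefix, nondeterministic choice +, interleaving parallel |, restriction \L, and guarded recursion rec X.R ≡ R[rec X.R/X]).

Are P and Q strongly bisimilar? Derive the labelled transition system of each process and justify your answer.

LTS(P): 2 reachable states
  m0 = rec X. d.(X + X)\{b,c,d}\{d} ⊢ -d-> m1
  m1 = ((rec X. d.(X + X)\{b,c,d}\{d}) + (rec X. d.(X + X)\{b,c,d}\{d}))\{b,c,d}\{d} ⊢ deadlocked
LTS(Q): 3 reachable states
  n0 = rec X. d.(X + X)\{b,c,d}\{d} + c.0 ⊢ -c-> n1, -d-> n2
  n1 = 0 ⊢ deadlocked
  n2 = ((rec X. d.(X + X)\{b,c,d}\{d} + c.0) + (rec X. d.(X + X)\{b,c,d}\{d} + c.0))\{b,c,d}\{d} ⊢ deadlocked
Bisimilarity quotient blocks:
  B0 = {m0}
  B1 = {m1, n1, n2}
  B2 = {n0}
m0 ∈ B0, n0 ∈ B2 → different blocks

P ≁ Q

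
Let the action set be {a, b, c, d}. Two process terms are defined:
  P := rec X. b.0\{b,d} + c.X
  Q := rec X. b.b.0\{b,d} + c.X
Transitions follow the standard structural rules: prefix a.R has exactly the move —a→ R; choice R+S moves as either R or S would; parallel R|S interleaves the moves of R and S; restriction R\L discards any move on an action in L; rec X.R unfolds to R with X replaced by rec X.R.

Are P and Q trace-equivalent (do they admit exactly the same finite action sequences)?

P's transition system — 2 states:
  m0 = rec X. b.0\{b,d} + c.X :: -b-> m1, -c-> m0
  m1 = 0\{b,d} :: ∅
Q's transition system — 3 states:
  n0 = rec X. b.b.0\{b,d} + c.X :: -b-> n1, -c-> n0
  n1 = b.0\{b,d} :: -b-> n2
  n2 = 0\{b,d} :: ∅
Executing bb from Q (initial set {n0}):
  step 1 (b): {n1}
  step 2 (b): {n2}
  — Q admits the full trace.
Executing bb from P (initial set {m0}):
  step 1 (b): {m1}
  step 2 (b): no successor for P

traces(P) ≠ traces(Q) — witness ⟨bb⟩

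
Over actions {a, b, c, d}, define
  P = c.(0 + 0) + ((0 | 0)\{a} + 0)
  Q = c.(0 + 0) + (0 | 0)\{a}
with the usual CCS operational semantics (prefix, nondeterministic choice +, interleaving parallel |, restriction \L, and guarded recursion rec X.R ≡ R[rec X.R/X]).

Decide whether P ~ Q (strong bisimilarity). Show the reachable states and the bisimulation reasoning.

YES

Reachable graph of P (2 states):
  p0 = c.(0 + 0) + ((0 | 0)\{a} + 0) | ··c··> p1
  p1 = 0 + 0 | deadlocked
Reachable graph of Q (2 states):
  q0 = c.(0 + 0) + (0 | 0)\{a} | ··c··> q1
  q1 = 0 + 0 | deadlocked
Coarsest stable partition (strong bisimilarity classes):
  B0 = {p0, q0}
  B1 = {p1, q1}
p0 ∈ B0, q0 ∈ B0 → same block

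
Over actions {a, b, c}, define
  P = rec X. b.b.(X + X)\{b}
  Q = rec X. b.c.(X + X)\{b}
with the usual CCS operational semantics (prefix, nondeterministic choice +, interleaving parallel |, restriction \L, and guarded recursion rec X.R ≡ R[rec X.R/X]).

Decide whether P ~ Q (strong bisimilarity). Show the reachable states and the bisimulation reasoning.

NO

LTS(P): 3 reachable states
  m0 = rec X. b.b.(X + X)\{b} → ··b··> m1
  m1 = b.((rec X. b.b.(X + X)\{b}) + (rec X. b.b.(X + X)\{b}))\{b} → ··b··> m2
  m2 = ((rec X. b.b.(X + X)\{b}) + (rec X. b.b.(X + X)\{b}))\{b} → deadlocked
LTS(Q): 3 reachable states
  n0 = rec X. b.c.(X + X)\{b} → ··b··> n1
  n1 = c.((rec X. b.c.(X + X)\{b}) + (rec X. b.c.(X + X)\{b}))\{b} → ··c··> n2
  n2 = ((rec X. b.c.(X + X)\{b}) + (rec X. b.c.(X + X)\{b}))\{b} → deadlocked
Coarsest stable partition (strong bisimilarity classes):
  B0 = {m0}
  B1 = {m1}
  B2 = {m2, n2}
  B3 = {n0}
  B4 = {n1}
m0 ∈ B0, n0 ∈ B3 → different blocks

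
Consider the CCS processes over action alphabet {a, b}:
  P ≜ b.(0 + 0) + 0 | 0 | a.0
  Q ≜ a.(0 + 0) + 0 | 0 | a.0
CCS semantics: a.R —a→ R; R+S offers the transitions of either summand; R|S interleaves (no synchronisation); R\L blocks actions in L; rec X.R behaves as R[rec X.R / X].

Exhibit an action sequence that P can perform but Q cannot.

Reachable graph of P (3 states):
  m0 = b.(0 + 0) + 0 | 0 | a.0 :: --a--▸ m1, --b--▸ m2
  m1 = 0 | 0 | 0 :: (no moves)
  m2 = 0 + 0 :: (no moves)
Reachable graph of Q (3 states):
  n0 = a.(0 + 0) + 0 | 0 | a.0 :: --a--▸ n1, --a--▸ n2
  n1 = 0 + 0 :: (no moves)
  n2 = 0 | 0 | 0 :: (no moves)
Run σ = ⟨b⟩ on P: start {m0}
  step 1 (b): {m2}
  — P admits the full trace.
Run σ = ⟨b⟩ on Q: start {n0}
  step 1 (b): no successor for Q

b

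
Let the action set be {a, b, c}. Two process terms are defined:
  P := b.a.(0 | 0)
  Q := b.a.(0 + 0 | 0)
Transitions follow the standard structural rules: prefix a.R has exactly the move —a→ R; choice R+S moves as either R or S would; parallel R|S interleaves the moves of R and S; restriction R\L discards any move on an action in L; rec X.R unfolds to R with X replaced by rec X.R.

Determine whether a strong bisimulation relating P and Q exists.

YES

LTS(P): 3 reachable states
  u0 = b.a.(0 | 0) :: ··b··> u1
  u1 = a.(0 | 0) :: ··a··> u2
  u2 = 0 | 0 :: ∅
LTS(Q): 3 reachable states
  v0 = b.a.(0 + 0 | 0) :: ··b··> v1
  v1 = a.(0 + 0 | 0) :: ··a··> v2
  v2 = 0 + 0 | 0 :: ∅
Partition-refinement fixed point:
  B0 = {u0, v0}
  B1 = {u1, v1}
  B2 = {u2, v2}
u0 ∈ B0, v0 ∈ B0 → same block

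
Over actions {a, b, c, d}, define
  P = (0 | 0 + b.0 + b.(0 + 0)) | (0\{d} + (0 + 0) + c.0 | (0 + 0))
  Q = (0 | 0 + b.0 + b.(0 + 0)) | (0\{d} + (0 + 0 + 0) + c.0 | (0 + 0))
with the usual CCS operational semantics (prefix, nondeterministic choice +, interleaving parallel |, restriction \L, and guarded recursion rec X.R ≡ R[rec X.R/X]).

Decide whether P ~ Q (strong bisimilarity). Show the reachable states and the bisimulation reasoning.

Reachable graph of P (6 states):
  u0 = (0 | 0 + b.0 + b.(0 + 0)) | (0\{d} + (0 + 0) + c.0 | (0 + 0)) | --b--▸ u1, --b--▸ u2, --c--▸ u3
  u1 = (0 + 0) | (0\{d} + (0 + 0) + c.0 | (0 + 0)) | --c--▸ u4
  u2 = 0 | (0\{d} + (0 + 0) + c.0 | (0 + 0)) | --c--▸ u5
  u3 = (0 | 0 + b.0 + b.(0 + 0)) | (0 | (0 + 0)) | --b--▸ u4, --b--▸ u5
  u4 = (0 + 0) | (0 | (0 + 0)) | ∅
  u5 = 0 | (0 | (0 + 0)) | ∅
Reachable graph of Q (6 states):
  v0 = (0 | 0 + b.0 + b.(0 + 0)) | (0\{d} + (0 + 0 + 0) + c.0 | (0 + 0)) | --b--▸ v1, --b--▸ v2, --c--▸ v3
  v1 = (0 + 0) | (0\{d} + (0 + 0 + 0) + c.0 | (0 + 0)) | --c--▸ v4
  v2 = 0 | (0\{d} + (0 + 0 + 0) + c.0 | (0 + 0)) | --c--▸ v5
  v3 = (0 | 0 + b.0 + b.(0 + 0)) | (0 | (0 + 0)) | --b--▸ v4, --b--▸ v5
  v4 = (0 + 0) | (0 | (0 + 0)) | ∅
  v5 = 0 | (0 | (0 + 0)) | ∅
Bisimilarity quotient blocks:
  B0 = {u0, v0}
  B1 = {u1, u2, v1, v2}
  B2 = {u4, u5, v4, v5}
  B3 = {u3, v3}
u0 ∈ B0, v0 ∈ B0 → same block

YES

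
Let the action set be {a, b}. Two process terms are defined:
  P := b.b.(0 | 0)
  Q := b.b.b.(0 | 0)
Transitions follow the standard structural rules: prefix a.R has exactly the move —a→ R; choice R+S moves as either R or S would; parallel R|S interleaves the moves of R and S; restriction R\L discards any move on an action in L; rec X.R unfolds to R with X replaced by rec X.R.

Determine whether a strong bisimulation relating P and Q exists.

P's transition system — 3 states:
  m0 = b.b.(0 | 0) → ··b··> m1
  m1 = b.(0 | 0) → ··b··> m2
  m2 = 0 | 0 → deadlocked
Q's transition system — 4 states:
  n0 = b.b.b.(0 | 0) → ··b··> n1
  n1 = b.b.(0 | 0) → ··b··> n2
  n2 = b.(0 | 0) → ··b··> n3
  n3 = 0 | 0 → deadlocked
Coarsest stable partition (strong bisimilarity classes):
  B0 = {m0, n1}
  B1 = {m1, n2}
  B2 = {m2, n3}
  B3 = {n0}
m0 ∈ B0, n0 ∈ B3 → different blocks

NO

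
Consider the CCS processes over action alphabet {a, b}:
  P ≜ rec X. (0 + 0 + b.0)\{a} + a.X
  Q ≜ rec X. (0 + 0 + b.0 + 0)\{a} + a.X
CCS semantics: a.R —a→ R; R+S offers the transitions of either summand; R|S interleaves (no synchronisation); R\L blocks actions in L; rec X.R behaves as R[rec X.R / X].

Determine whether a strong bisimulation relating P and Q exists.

YES

LTS(P): 2 reachable states
  m0 = rec X. (0 + 0 + b.0)\{a} + a.X has moves =a=> m0, =b=> m1
  m1 = 0\{a} has moves ·
LTS(Q): 2 reachable states
  n0 = rec X. (0 + 0 + b.0 + 0)\{a} + a.X has moves =a=> n0, =b=> n1
  n1 = 0\{a} has moves ·
Coarsest stable partition (strong bisimilarity classes):
  B0 = {m0, n0}
  B1 = {m1, n1}
m0 ∈ B0, n0 ∈ B0 → same block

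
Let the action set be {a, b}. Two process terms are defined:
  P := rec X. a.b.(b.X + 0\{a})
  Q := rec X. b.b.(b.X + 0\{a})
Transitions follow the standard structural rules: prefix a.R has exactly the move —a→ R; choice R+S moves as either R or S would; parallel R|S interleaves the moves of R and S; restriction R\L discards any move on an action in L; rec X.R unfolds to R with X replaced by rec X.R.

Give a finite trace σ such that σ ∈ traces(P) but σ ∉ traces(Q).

a

P's transition system — 3 states:
  m0 = rec X. a.b.(b.X + 0\{a}) → ··a··> m1
  m1 = b.(b.(rec X. a.b.(b.X + 0\{a})) + 0\{a}) → ··b··> m2
  m2 = b.(rec X. a.b.(b.X + 0\{a})) + 0\{a} → ··b··> m0
Q's transition system — 3 states:
  n0 = rec X. b.b.(b.X + 0\{a}) → ··b··> n1
  n1 = b.(b.(rec X. b.b.(b.X + 0\{a})) + 0\{a}) → ··b··> n2
  n2 = b.(rec X. b.b.(b.X + 0\{a})) + 0\{a} → ··b··> n0
Run σ = ⟨a⟩ on P: start {m0}
  after a @ step 1: {m1}
  — P admits the full trace.
Run σ = ⟨a⟩ on Q: start {n0}
  after a @ step 1: ∅  — Q cannot continue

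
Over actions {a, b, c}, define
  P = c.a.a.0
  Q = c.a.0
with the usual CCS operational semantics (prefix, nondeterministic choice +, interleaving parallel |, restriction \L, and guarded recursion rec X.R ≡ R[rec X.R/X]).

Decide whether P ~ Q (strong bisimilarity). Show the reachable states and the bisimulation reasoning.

LTS(P): 4 reachable states
  u0 = c.a.a.0 | -c-> u1
  u1 = a.a.0 | -a-> u2
  u2 = a.0 | -a-> u3
  u3 = 0 | stopped
LTS(Q): 3 reachable states
  v0 = c.a.0 | -c-> v1
  v1 = a.0 | -a-> v2
  v2 = 0 | stopped
Partition-refinement fixed point:
  B0 = {u0}
  B1 = {u1}
  B2 = {u2, v1}
  B3 = {u3, v2}
  B4 = {v0}
u0 ∈ B0, v0 ∈ B4 → different blocks

NO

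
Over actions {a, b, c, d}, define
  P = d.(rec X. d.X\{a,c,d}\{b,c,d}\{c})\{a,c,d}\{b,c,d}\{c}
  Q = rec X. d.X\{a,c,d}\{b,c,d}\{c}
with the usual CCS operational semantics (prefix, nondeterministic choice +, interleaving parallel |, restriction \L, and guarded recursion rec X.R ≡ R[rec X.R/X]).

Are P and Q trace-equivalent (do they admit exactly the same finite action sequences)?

YES

LTS(P): 2 reachable states
  m0 = d.(rec X. d.X\{a,c,d}\{b,c,d}\{c})\{a,c,d}\{b,c,d}\{c} :: =d=> m1
  m1 = (rec X. d.X\{a,c,d}\{b,c,d}\{c})\{a,c,d}\{b,c,d}\{c} :: ∅
LTS(Q): 2 reachable states
  n0 = rec X. d.X\{a,c,d}\{b,c,d}\{c} :: =d=> n1
  n1 = (rec X. d.X\{a,c,d}\{b,c,d}\{c})\{a,c,d}\{b,c,d}\{c} :: ∅
Partition-refinement fixed point:
  B0 = {m0, n0}
  B1 = {m1, n1}
m0 ∈ B0, n0 ∈ B0 → same block
Bisimilar ⇒ trace-equivalent.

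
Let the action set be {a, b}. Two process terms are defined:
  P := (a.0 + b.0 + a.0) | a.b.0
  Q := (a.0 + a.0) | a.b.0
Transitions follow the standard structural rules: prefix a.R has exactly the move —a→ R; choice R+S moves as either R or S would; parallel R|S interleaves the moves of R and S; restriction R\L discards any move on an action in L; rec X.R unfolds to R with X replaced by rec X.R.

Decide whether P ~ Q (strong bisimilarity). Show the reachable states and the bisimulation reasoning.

LTS(P): 6 reachable states
  u0 = (a.0 + b.0 + a.0) | a.b.0 | -a-> u1, -a-> u2, -b-> u2
  u1 = (a.0 + b.0 + a.0) | b.0 | -a-> u3, -b-> u3, -b-> u4
  u2 = 0 | a.b.0 | -a-> u3
  u3 = 0 | b.0 | -b-> u5
  u4 = (a.0 + b.0 + a.0) | 0 | -a-> u5, -b-> u5
  u5 = 0 | 0 | deadlocked
LTS(Q): 6 reachable states
  v0 = (a.0 + a.0) | a.b.0 | -a-> v1, -a-> v2
  v1 = (a.0 + a.0) | b.0 | -a-> v3, -b-> v4
  v2 = 0 | a.b.0 | -a-> v3
  v3 = 0 | b.0 | -b-> v5
  v4 = (a.0 + a.0) | 0 | -a-> v5
  v5 = 0 | 0 | deadlocked
Bisimilarity quotient blocks:
  B0 = {u0}
  B1 = {u1}
  B2 = {u3, v3}
  B3 = {u5, v5}
  B4 = {u4}
  B5 = {u2, v2}
  B6 = {v0}
  B7 = {v1}
  B8 = {v4}
u0 ∈ B0, v0 ∈ B6 → different blocks

not bisimilar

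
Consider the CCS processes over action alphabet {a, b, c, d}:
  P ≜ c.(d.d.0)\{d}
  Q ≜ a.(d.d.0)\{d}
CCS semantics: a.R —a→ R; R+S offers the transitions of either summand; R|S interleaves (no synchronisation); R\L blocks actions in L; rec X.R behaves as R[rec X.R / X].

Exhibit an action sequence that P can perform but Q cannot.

Reachable graph of P (2 states):
  m0 = c.(d.d.0)\{d} :: --c--▸ m1
  m1 = (d.d.0)\{d} :: deadlocked
Reachable graph of Q (2 states):
  n0 = a.(d.d.0)\{d} :: --a--▸ n1
  n1 = (d.d.0)\{d} :: deadlocked
Run σ = ⟨c⟩ on P: start {m0}
  step 1 (c): {m1}
  — P admits the full trace.
Run σ = ⟨c⟩ on Q: start {n0}
  step 1 (c): ∅ (Q stuck)

c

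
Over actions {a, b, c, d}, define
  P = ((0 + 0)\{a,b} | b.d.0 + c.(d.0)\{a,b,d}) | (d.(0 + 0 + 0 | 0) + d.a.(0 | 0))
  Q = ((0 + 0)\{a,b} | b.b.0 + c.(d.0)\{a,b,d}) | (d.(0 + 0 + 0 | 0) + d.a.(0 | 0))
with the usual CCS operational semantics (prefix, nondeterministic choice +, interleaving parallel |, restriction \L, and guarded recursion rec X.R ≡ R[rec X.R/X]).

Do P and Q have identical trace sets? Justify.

Reachable graph of P (16 states):
  p0 = ((0 + 0)\{a,b} | b.d.0 + c.(d.0)\{a,b,d}) | (d.(0 + 0 + 0 | 0) + d.a.(0 | 0)) → --b--▸ p1, --c--▸ p2, --d--▸ p3, --d--▸ p4
  p1 = (0 + 0)\{a,b} | d.0 | (d.(0 + 0 + 0 | 0) + d.a.(0 | 0)) → --d--▸ p5, --d--▸ p6, --d--▸ p7
  p2 = (d.0)\{a,b,d} | (d.(0 + 0 + 0 | 0) + d.a.(0 | 0)) → --d--▸ p8, --d--▸ p9
  p3 = ((0 + 0)\{a,b} | b.d.0 + c.(d.0)\{a,b,d}) | (0 + 0 + 0 | 0) → --b--▸ p6, --c--▸ p8
  p4 = ((0 + 0)\{a,b} | b.d.0 + c.(d.0)\{a,b,d}) | a.(0 | 0) → --a--▸ p10, --b--▸ p7, --c--▸ p9
  p5 = (0 + 0)\{a,b} | 0 | (d.(0 + 0 + 0 | 0) + d.a.(0 | 0)) → --d--▸ p11, --d--▸ p12
  p6 = (0 + 0)\{a,b} | d.0 | (0 + 0 + 0 | 0) → --d--▸ p11
  p7 = (0 + 0)\{a,b} | d.0 | a.(0 | 0) → --a--▸ p13, --d--▸ p12
  p8 = (d.0)\{a,b,d} | (0 + 0 + 0 | 0) → stopped
  p9 = (d.0)\{a,b,d} | a.(0 | 0) → --a--▸ p14
  p10 = ((0 + 0)\{a,b} | b.d.0 + c.(d.0)\{a,b,d}) | (0 | 0) → --b--▸ p13, --c--▸ p14
  p11 = (0 + 0)\{a,b} | 0 | (0 + 0 + 0 | 0) → stopped
  p12 = (0 + 0)\{a,b} | 0 | a.(0 | 0) → --a--▸ p15
  p13 = (0 + 0)\{a,b} | d.0 | (0 | 0) → --d--▸ p15
  p14 = (d.0)\{a,b,d} | (0 | 0) → stopped
  p15 = (0 + 0)\{a,b} | 0 | (0 | 0) → stopped
Reachable graph of Q (16 states):
  q0 = ((0 + 0)\{a,b} | b.b.0 + c.(d.0)\{a,b,d}) | (d.(0 + 0 + 0 | 0) + d.a.(0 | 0)) → --b--▸ q1, --c--▸ q2, --d--▸ q3, --d--▸ q4
  q1 = (0 + 0)\{a,b} | b.0 | (d.(0 + 0 + 0 | 0) + d.a.(0 | 0)) → --b--▸ q5, --d--▸ q6, --d--▸ q7
  q2 = (d.0)\{a,b,d} | (d.(0 + 0 + 0 | 0) + d.a.(0 | 0)) → --d--▸ q8, --d--▸ q9
  q3 = ((0 + 0)\{a,b} | b.b.0 + c.(d.0)\{a,b,d}) | (0 + 0 + 0 | 0) → --b--▸ q6, --c--▸ q8
  q4 = ((0 + 0)\{a,b} | b.b.0 + c.(d.0)\{a,b,d}) | a.(0 | 0) → --a--▸ q10, --b--▸ q7, --c--▸ q9
  q5 = (0 + 0)\{a,b} | 0 | (d.(0 + 0 + 0 | 0) + d.a.(0 | 0)) → --d--▸ q11, --d--▸ q12
  q6 = (0 + 0)\{a,b} | b.0 | (0 + 0 + 0 | 0) → --b--▸ q11
  q7 = (0 + 0)\{a,b} | b.0 | a.(0 | 0) → --a--▸ q13, --b--▸ q12
  q8 = (d.0)\{a,b,d} | (0 + 0 + 0 | 0) → stopped
  q9 = (d.0)\{a,b,d} | a.(0 | 0) → --a--▸ q14
  q10 = ((0 + 0)\{a,b} | b.b.0 + c.(d.0)\{a,b,d}) | (0 | 0) → --b--▸ q13, --c--▸ q14
  q11 = (0 + 0)\{a,b} | 0 | (0 + 0 + 0 | 0) → stopped
  q12 = (0 + 0)\{a,b} | 0 | a.(0 | 0) → --a--▸ q15
  q13 = (0 + 0)\{a,b} | b.0 | (0 | 0) → --b--▸ q15
  q14 = (d.0)\{a,b,d} | (0 | 0) → stopped
  q15 = (0 + 0)\{a,b} | 0 | (0 | 0) → stopped
Trace ⟨bdd⟩ through P, begin at {p0}:
  step 1 (b): {p1}
  step 2 (d): {p5, p6, p7}
  step 3 (d): {p11, p12}
  ✓ P
Trace ⟨bdd⟩ through Q, begin at {q0}:
  step 1 (b): {q1}
  step 2 (d): {q6, q7}
  step 3 (d): ∅ (Q stuck)

NO — witness ⟨bdd⟩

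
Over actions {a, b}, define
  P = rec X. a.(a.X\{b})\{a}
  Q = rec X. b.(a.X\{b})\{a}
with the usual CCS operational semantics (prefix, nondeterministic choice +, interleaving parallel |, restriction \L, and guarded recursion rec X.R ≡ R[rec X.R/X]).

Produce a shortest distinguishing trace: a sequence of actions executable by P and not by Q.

a

P's transition system — 2 states:
  u0 = rec X. a.(a.X\{b})\{a} has moves -a-> u1
  u1 = (a.(rec X. a.(a.X\{b})\{a})\{b})\{a} has moves ·
Q's transition system — 2 states:
  v0 = rec X. b.(a.X\{b})\{a} has moves -b-> v1
  v1 = (a.(rec X. b.(a.X\{b})\{a})\{b})\{a} has moves ·
Trace ⟨a⟩ through P, begin at {u0}:
  [1] a ⇒ {u1}
  ✓ P
Trace ⟨a⟩ through Q, begin at {v0}:
  [1] a ⇒ ∅  — Q cannot continue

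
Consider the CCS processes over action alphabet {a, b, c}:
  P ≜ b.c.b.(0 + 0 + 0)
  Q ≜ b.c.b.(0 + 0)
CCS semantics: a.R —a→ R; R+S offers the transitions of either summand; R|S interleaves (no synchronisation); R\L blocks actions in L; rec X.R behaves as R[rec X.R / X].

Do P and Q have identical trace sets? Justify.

trace-equivalent

P's transition system — 4 states:
  p0 = b.c.b.(0 + 0 + 0) → —b→ p1
  p1 = c.b.(0 + 0 + 0) → —c→ p2
  p2 = b.(0 + 0 + 0) → —b→ p3
  p3 = 0 + 0 + 0 → ·
Q's transition system — 4 states:
  q0 = b.c.b.(0 + 0) → —b→ q1
  q1 = c.b.(0 + 0) → —c→ q2
  q2 = b.(0 + 0) → —b→ q3
  q3 = 0 + 0 → ·
Coarsest stable partition (strong bisimilarity classes):
  B0 = {p0, q0}
  B1 = {p1, q1}
  B2 = {p2, q2}
  B3 = {p3, q3}
p0 ∈ B0, q0 ∈ B0 → same block
Bisimilar ⇒ trace-equivalent.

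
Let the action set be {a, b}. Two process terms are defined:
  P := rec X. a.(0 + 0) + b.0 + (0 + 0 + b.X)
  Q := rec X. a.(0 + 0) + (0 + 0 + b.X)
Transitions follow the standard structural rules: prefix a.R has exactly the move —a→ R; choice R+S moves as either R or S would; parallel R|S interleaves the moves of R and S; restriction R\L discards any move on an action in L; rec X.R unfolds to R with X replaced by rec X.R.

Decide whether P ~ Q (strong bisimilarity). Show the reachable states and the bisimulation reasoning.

P's transition system — 3 states:
  p0 = rec X. a.(0 + 0) + b.0 + (0 + 0 + b.X) :: -a-> p1, -b-> p0, -b-> p2
  p1 = 0 + 0 :: ∅
  p2 = 0 :: ∅
Q's transition system — 2 states:
  q0 = rec X. a.(0 + 0) + (0 + 0 + b.X) :: -a-> q1, -b-> q0
  q1 = 0 + 0 :: ∅
Bisimilarity quotient blocks:
  B0 = {p0}
  B1 = {p1, p2, q1}
  B2 = {q0}
p0 ∈ B0, q0 ∈ B2 → different blocks

P ≁ Q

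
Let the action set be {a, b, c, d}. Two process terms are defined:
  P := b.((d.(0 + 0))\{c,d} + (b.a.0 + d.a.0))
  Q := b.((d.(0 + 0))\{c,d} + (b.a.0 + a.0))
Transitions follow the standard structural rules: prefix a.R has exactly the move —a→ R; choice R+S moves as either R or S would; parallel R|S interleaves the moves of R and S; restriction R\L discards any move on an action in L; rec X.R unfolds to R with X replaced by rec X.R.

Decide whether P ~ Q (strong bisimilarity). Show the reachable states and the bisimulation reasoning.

LTS(P): 4 reachable states
  s0 = b.((d.(0 + 0))\{c,d} + (b.a.0 + d.a.0)) → --b--▸ s1
  s1 = (d.(0 + 0))\{c,d} + (b.a.0 + d.a.0) → --b--▸ s2, --d--▸ s2
  s2 = a.0 → --a--▸ s3
  s3 = 0 → deadlocked
LTS(Q): 4 reachable states
  t0 = b.((d.(0 + 0))\{c,d} + (b.a.0 + a.0)) → --b--▸ t1
  t1 = (d.(0 + 0))\{c,d} + (b.a.0 + a.0) → --a--▸ t2, --b--▸ t3
  t2 = 0 → deadlocked
  t3 = a.0 → --a--▸ t2
Coarsest stable partition (strong bisimilarity classes):
  B0 = {s0}
  B1 = {s1}
  B2 = {s2, t3}
  B3 = {s3, t2}
  B4 = {t0}
  B5 = {t1}
s0 ∈ B0, t0 ∈ B4 → different blocks

not bisimilar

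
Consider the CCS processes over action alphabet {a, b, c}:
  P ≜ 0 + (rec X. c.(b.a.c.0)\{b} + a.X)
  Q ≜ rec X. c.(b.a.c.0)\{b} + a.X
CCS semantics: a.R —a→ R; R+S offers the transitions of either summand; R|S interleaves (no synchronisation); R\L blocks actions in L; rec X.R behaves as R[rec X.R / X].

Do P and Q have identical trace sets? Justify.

YES

LTS(P): 3 reachable states
  m0 = 0 + (rec X. c.(b.a.c.0)\{b} + a.X) has moves —a→ m1, —c→ m2
  m1 = rec X. c.(b.a.c.0)\{b} + a.X has moves —a→ m1, —c→ m2
  m2 = (b.a.c.0)\{b} has moves stopped
LTS(Q): 2 reachable states
  n0 = rec X. c.(b.a.c.0)\{b} + a.X has moves —a→ n0, —c→ n1
  n1 = (b.a.c.0)\{b} has moves stopped
Bisimilarity quotient blocks:
  B0 = {m0, m1, n0}
  B1 = {m2, n1}
m0 ∈ B0, n0 ∈ B0 → same block
Bisimilar ⇒ trace-equivalent.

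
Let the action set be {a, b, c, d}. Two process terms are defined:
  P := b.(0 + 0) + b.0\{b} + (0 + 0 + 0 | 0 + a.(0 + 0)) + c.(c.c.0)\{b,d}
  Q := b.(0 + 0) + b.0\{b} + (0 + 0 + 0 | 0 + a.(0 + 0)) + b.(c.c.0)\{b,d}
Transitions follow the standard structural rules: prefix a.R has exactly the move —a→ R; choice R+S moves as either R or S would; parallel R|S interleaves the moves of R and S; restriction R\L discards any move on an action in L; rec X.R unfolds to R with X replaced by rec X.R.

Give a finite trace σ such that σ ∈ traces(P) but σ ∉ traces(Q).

c

P's transition system — 6 states:
  m0 = b.(0 + 0) + b.0\{b} + (0 + 0 + 0 | 0 + a.(0 + 0)) + c.(c.c.0)\{b,d} | =a=> m1, =b=> m1, =b=> m2, =c=> m3
  m1 = 0 + 0 | ·
  m2 = 0\{b} | ·
  m3 = (c.c.0)\{b,d} | =c=> m4
  m4 = (c.0)\{b,d} | =c=> m5
  m5 = 0\{b,d} | ·
Q's transition system — 6 states:
  n0 = b.(0 + 0) + b.0\{b} + (0 + 0 + 0 | 0 + a.(0 + 0)) + b.(c.c.0)\{b,d} | =a=> n1, =b=> n1, =b=> n2, =b=> n3
  n1 = 0 + 0 | ·
  n2 = (c.c.0)\{b,d} | =c=> n4
  n3 = 0\{b} | ·
  n4 = (c.0)\{b,d} | =c=> n5
  n5 = 0\{b,d} | ·
Trace ⟨c⟩ through P, begin at {m0}:
  after c @ step 1: {m3}
  — P admits the full trace.
Trace ⟨c⟩ through Q, begin at {n0}:
  after c @ step 1: ∅  — Q cannot continue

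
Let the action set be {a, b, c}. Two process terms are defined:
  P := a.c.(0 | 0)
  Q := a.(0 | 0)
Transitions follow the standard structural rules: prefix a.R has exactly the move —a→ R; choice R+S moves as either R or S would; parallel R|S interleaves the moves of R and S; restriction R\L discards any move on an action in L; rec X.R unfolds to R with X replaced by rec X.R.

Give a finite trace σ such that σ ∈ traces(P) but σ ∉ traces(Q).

ac

Reachable graph of P (3 states):
  m0 = a.c.(0 | 0) | -a-> m1
  m1 = c.(0 | 0) | -c-> m2
  m2 = 0 | 0 | (no moves)
Reachable graph of Q (2 states):
  n0 = a.(0 | 0) | -a-> n1
  n1 = 0 | 0 | (no moves)
Run σ = ⟨ac⟩ on P: start {m0}
  after a @ step 1: {m1}
  after c @ step 2: {m2}
  — P admits the full trace.
Run σ = ⟨ac⟩ on Q: start {n0}
  after a @ step 1: {n1}
  after c @ step 2: ∅ (Q stuck)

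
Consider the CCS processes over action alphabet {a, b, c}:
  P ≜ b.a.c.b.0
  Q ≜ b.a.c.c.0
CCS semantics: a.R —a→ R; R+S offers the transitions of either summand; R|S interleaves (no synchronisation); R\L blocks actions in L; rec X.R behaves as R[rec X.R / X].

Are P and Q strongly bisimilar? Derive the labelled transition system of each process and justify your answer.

NO

LTS(P): 5 reachable states
  m0 = b.a.c.b.0 has moves =b=> m1
  m1 = a.c.b.0 has moves =a=> m2
  m2 = c.b.0 has moves =c=> m3
  m3 = b.0 has moves =b=> m4
  m4 = 0 has moves deadlocked
LTS(Q): 5 reachable states
  n0 = b.a.c.c.0 has moves =b=> n1
  n1 = a.c.c.0 has moves =a=> n2
  n2 = c.c.0 has moves =c=> n3
  n3 = c.0 has moves =c=> n4
  n4 = 0 has moves deadlocked
Coarsest stable partition (strong bisimilarity classes):
  B0 = {m0}
  B1 = {m1}
  B2 = {m2}
  B3 = {m3}
  B4 = {m4, n4}
  B5 = {n0}
  B6 = {n1}
  B7 = {n2}
  B8 = {n3}
m0 ∈ B0, n0 ∈ B5 → different blocks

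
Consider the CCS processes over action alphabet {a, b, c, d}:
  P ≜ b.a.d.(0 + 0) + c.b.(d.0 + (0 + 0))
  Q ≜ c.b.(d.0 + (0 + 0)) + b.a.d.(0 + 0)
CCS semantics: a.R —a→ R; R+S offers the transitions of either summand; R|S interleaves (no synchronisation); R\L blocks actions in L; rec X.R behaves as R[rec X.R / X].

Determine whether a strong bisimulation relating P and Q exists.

P ~ Q

Reachable graph of P (7 states):
  p0 = b.a.d.(0 + 0) + c.b.(d.0 + (0 + 0)) has moves —b→ p1, —c→ p2
  p1 = a.d.(0 + 0) has moves —a→ p3
  p2 = b.(d.0 + (0 + 0)) has moves —b→ p4
  p3 = d.(0 + 0) has moves —d→ p5
  p4 = d.0 + (0 + 0) has moves —d→ p6
  p5 = 0 + 0 has moves deadlocked
  p6 = 0 has moves deadlocked
Reachable graph of Q (7 states):
  q0 = c.b.(d.0 + (0 + 0)) + b.a.d.(0 + 0) has moves —b→ q1, —c→ q2
  q1 = a.d.(0 + 0) has moves —a→ q3
  q2 = b.(d.0 + (0 + 0)) has moves —b→ q4
  q3 = d.(0 + 0) has moves —d→ q5
  q4 = d.0 + (0 + 0) has moves —d→ q6
  q5 = 0 + 0 has moves deadlocked
  q6 = 0 has moves deadlocked
Partition-refinement fixed point:
  B0 = {p0, q0}
  B1 = {p2, q2}
  B2 = {p3, p4, q3, q4}
  B3 = {p5, p6, q5, q6}
  B4 = {p1, q1}
p0 ∈ B0, q0 ∈ B0 → same block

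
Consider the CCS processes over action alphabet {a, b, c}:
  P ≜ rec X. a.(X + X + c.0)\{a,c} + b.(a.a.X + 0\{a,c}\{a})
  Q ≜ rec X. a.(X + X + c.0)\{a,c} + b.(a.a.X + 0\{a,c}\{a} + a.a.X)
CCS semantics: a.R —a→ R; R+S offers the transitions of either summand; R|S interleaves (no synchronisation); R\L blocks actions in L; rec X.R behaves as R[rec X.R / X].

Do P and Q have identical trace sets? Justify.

P's transition system — 5 states:
  u0 = rec X. a.(X + X + c.0)\{a,c} + b.(a.a.X + 0\{a,c}\{a}) | —a→ u1, —b→ u2
  u1 = ((rec X. a.(X + X + c.0)\{a,c} + b.(a.a.X + 0\{a,c}\{a})) + (rec X. a.(X + X + c.0)\{a,c} + b.(a.a.X + 0\{a,c}\{a})) + c.0)\{a,c} | —b→ u3
  u2 = a.a.(rec X. a.(X + X + c.0)\{a,c} + b.(a.a.X + 0\{a,c}\{a})) + 0\{a,c}\{a} | —a→ u4
  u3 = (a.a.(rec X. a.(X + X + c.0)\{a,c} + b.(a.a.X + 0\{a,c}\{a})) + 0\{a,c}\{a})\{a,c} | ·
  u4 = a.(rec X. a.(X + X + c.0)\{a,c} + b.(a.a.X + 0\{a,c}\{a})) | —a→ u0
Q's transition system — 5 states:
  v0 = rec X. a.(X + X + c.0)\{a,c} + b.(a.a.X + 0\{a,c}\{a} + a.a.X) | —a→ v1, —b→ v2
  v1 = ((rec X. a.(X + X + c.0)\{a,c} + b.(a.a.X + 0\{a,c}\{a} + a.a.X)) + (rec X. a.(X + X + c.0)\{a,c} + b.(a.a.X + 0\{a,c}\{a} + a.a.X)) + c.0)\{a,c} | —b→ v3
  v2 = a.a.(rec X. a.(X + X + c.0)\{a,c} + b.(a.a.X + 0\{a,c}\{a} + a.a.X)) + 0\{a,c}\{a} + a.a.(rec X. a.(X + X + c.0)\{a,c} + b.(a.a.X + 0\{a,c}\{a} + a.a.X)) | —a→ v4
  v3 = (a.a.(rec X. a.(X + X + c.0)\{a,c} + b.(a.a.X + 0\{a,c}\{a} + a.a.X)) + 0\{a,c}\{a} + a.a.(rec X. a.(X + X + c.0)\{a,c} + b.(a.a.X + 0\{a,c}\{a} + a.a.X)))\{a,c} | ·
  v4 = a.(rec X. a.(X + X + c.0)\{a,c} + b.(a.a.X + 0\{a,c}\{a} + a.a.X)) | —a→ v0
Partition-refinement fixed point:
  B0 = {u0, v0}
  B1 = {u2, v2}
  B2 = {u4, v4}
  B3 = {u1, v1}
  B4 = {u3, v3}
u0 ∈ B0, v0 ∈ B0 → same block
Bisimilar ⇒ trace-equivalent.

YES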